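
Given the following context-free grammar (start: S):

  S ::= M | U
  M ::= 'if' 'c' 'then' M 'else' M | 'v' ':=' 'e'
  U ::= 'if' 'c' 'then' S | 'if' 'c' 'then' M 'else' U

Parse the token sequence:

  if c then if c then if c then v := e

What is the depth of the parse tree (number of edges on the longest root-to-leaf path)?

[S [U if c then [S [U if c then [S [U if c then [S [M v := e]]]]]]]]

8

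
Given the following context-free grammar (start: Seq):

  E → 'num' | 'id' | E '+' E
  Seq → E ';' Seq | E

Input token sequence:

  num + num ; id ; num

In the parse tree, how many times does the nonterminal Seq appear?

[Seq [E [E num] + [E num]] ; [Seq [E id] ; [Seq [E num]]]]

3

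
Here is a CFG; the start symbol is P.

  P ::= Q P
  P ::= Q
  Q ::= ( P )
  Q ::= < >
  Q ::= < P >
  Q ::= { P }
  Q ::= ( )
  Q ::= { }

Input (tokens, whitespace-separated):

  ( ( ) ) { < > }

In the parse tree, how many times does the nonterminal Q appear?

[P [Q ( [P [Q ( )]] )] [P [Q { [P [Q < >]] }]]]

4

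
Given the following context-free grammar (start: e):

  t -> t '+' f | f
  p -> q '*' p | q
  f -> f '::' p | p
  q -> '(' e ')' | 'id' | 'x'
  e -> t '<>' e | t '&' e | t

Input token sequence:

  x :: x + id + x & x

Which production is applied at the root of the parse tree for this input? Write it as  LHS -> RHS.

[e [t [t [t [f [f [p [q x]]] :: [p [q x]]]] + [f [p [q id]]]] + [f [p [q x]]]] & [e [t [f [p [q x]]]]]]

e -> t '&' e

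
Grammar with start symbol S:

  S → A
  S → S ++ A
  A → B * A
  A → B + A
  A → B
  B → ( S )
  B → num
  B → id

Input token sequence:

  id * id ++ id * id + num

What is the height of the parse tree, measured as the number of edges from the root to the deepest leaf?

5

[S [S [A [B id] * [A [B id]]]] ++ [A [B id] * [A [B id] + [A [B num]]]]]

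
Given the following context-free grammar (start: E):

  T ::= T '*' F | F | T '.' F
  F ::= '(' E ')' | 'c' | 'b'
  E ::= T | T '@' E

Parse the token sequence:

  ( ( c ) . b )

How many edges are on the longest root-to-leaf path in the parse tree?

[E [T [F ( [E [T [T [F ( [E [T [F c]]] )]] . [F b]]] )]]]

10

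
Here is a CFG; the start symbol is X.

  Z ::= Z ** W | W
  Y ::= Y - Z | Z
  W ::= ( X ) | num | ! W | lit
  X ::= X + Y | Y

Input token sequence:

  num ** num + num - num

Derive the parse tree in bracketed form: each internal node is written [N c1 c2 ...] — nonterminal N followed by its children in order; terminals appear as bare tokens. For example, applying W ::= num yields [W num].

X
X + Y
Y + Y
Z + Y
Z ** W + Y
W ** W + Y
num ** W + Y
num ** num + Y
num ** num + Y - Z
num ** num + Z - Z
num ** num + W - Z
num ** num + num - Z
num ** num + num - W
num ** num + num - num

[X [X [Y [Z [Z [W num]] ** [W num]]]] + [Y [Y [Z [W num]]] - [Z [W num]]]]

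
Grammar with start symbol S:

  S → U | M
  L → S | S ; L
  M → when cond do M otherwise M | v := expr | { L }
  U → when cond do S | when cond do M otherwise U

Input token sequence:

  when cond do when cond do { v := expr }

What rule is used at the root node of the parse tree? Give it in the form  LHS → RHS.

S → U

[S [U when cond do [S [U when cond do [S [M { [L [S [M v := expr]]] }]]]]]]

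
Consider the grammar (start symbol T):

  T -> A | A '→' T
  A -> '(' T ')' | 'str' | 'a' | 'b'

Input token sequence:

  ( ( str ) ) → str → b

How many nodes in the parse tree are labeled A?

[T [A ( [T [A ( [T [A str]] )]] )] → [T [A str] → [T [A b]]]]

5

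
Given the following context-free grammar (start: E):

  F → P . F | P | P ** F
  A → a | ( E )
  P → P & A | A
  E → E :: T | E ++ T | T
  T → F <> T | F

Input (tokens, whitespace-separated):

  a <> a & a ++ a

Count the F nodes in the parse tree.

3

[E [E [T [F [P [A a]]] <> [T [F [P [P [A a]] & [A a]]]]]] ++ [T [F [P [A a]]]]]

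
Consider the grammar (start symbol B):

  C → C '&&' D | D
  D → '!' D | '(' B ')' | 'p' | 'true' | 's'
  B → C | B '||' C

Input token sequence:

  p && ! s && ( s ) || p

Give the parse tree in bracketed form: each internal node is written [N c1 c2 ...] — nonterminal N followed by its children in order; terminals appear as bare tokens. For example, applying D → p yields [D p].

B
B || C
C || C
C && D || C
C && D && D || C
D && D && D || C
p && D && D || C
p && ! D && D || C
p && ! s && D || C
p && ! s && ( B ) || C
p && ! s && ( C ) || C
p && ! s && ( D ) || C
p && ! s && ( s ) || C
p && ! s && ( s ) || D
p && ! s && ( s ) || p

[B [B [C [C [C [D p]] && [D ! [D s]]] && [D ( [B [C [D s]]] )]]] || [C [D p]]]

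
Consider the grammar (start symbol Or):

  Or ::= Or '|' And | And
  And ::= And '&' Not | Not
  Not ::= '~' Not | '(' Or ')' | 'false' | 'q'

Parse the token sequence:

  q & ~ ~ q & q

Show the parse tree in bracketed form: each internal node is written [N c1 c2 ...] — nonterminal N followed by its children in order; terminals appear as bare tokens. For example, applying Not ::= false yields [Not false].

Or
And
And & Not
And & Not & Not
Not & Not & Not
q & Not & Not
q & ~ Not & Not
q & ~ ~ Not & Not
q & ~ ~ q & Not
q & ~ ~ q & q

[Or [And [And [And [Not q]] & [Not ~ [Not ~ [Not q]]]] & [Not q]]]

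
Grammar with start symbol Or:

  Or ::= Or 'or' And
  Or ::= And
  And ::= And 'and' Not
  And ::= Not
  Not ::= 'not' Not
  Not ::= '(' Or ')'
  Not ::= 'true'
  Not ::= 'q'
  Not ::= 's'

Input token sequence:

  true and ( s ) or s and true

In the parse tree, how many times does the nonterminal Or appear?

[Or [Or [And [And [Not true]] and [Not ( [Or [And [Not s]]] )]]] or [And [And [Not s]] and [Not true]]]

3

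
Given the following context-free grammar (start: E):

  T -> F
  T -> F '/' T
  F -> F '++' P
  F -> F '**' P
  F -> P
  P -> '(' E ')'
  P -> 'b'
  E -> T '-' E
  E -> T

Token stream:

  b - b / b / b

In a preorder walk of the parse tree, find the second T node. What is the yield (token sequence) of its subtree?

[E [T [F [P b]]] - [E [T [F [P b]] / [T [F [P b]] / [T [F [P b]]]]]]]

b / b / b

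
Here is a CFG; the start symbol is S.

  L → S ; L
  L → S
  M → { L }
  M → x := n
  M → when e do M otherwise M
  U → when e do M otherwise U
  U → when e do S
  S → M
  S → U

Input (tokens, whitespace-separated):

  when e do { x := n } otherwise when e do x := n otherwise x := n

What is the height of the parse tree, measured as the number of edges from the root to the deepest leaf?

[S [M when e do [M { [L [S [M x := n]]] }] otherwise [M when e do [M x := n] otherwise [M x := n]]]]

6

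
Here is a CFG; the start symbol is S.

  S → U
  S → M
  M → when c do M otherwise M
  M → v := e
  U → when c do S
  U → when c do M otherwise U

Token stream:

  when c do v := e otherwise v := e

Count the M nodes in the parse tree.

[S [M when c do [M v := e] otherwise [M v := e]]]

3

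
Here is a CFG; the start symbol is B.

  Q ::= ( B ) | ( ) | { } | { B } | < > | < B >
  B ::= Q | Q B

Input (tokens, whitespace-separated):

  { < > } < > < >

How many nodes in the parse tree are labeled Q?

4

[B [Q { [B [Q < >]] }] [B [Q < >] [B [Q < >]]]]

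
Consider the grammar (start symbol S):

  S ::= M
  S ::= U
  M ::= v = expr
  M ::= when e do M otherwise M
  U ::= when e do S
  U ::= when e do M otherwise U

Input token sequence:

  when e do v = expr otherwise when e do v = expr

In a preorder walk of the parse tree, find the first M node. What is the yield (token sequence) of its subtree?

v = expr

[S [U when e do [M v = expr] otherwise [U when e do [S [M v = expr]]]]]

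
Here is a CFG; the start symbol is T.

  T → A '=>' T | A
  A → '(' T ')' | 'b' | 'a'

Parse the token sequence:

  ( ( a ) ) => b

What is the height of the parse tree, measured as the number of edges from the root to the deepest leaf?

6

[T [A ( [T [A ( [T [A a]] )]] )] => [T [A b]]]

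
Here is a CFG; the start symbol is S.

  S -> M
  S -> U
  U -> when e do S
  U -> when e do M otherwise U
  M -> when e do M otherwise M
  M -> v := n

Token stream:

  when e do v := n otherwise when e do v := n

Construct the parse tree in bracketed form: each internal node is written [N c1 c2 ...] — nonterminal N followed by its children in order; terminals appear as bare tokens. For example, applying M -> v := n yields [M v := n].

[S [U when e do [M v := n] otherwise [U when e do [S [M v := n]]]]]

S
U
when e do M otherwise U
when e do v := n otherwise U
when e do v := n otherwise when e do S
when e do v := n otherwise when e do M
when e do v := n otherwise when e do v := n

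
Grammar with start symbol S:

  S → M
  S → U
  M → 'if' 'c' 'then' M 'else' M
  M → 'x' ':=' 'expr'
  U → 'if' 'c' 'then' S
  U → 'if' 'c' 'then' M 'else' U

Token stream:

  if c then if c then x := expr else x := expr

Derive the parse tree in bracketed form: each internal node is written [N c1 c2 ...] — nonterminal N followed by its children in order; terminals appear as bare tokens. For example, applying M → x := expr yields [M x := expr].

[S [U if c then [S [M if c then [M x := expr] else [M x := expr]]]]]

S
U
if c then S
if c then M
if c then if c then M else M
if c then if c then x := expr else M
if c then if c then x := expr else x := expr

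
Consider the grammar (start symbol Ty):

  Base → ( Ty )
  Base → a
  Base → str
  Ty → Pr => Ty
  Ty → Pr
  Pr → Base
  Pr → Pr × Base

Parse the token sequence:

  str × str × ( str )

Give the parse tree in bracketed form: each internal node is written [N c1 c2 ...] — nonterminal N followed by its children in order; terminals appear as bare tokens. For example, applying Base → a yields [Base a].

[Ty [Pr [Pr [Pr [Base str]] × [Base str]] × [Base ( [Ty [Pr [Base str]]] )]]]

Ty
Pr
Pr × Base
Pr × Base × Base
Base × Base × Base
str × Base × Base
str × str × Base
str × str × ( Ty )
str × str × ( Pr )
str × str × ( Base )
str × str × ( str )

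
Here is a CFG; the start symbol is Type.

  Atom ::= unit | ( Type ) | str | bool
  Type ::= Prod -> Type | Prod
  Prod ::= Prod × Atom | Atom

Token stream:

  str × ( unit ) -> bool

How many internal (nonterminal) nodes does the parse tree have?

[Type [Prod [Prod [Atom str]] × [Atom ( [Type [Prod [Atom unit]]] )]] -> [Type [Prod [Atom bool]]]]

11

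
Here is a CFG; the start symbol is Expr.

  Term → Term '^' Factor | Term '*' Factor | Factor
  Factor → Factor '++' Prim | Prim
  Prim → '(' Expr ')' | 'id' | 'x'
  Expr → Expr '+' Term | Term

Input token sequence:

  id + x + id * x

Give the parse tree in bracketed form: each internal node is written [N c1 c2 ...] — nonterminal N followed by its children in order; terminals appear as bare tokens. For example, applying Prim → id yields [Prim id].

Expr
Expr + Term
Expr + Term + Term
Term + Term + Term
Factor + Term + Term
Prim + Term + Term
id + Term + Term
id + Factor + Term
id + Prim + Term
id + x + Term
id + x + Term * Factor
id + x + Factor * Factor
id + x + Prim * Factor
id + x + id * Factor
id + x + id * Prim
id + x + id * x

[Expr [Expr [Expr [Term [Factor [Prim id]]]] + [Term [Factor [Prim x]]]] + [Term [Term [Factor [Prim id]]] * [Factor [Prim x]]]]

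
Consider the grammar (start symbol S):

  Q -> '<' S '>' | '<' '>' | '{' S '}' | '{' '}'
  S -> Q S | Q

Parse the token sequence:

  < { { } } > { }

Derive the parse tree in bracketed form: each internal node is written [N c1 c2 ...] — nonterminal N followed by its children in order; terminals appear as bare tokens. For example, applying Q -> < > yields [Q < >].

S
Q S
< S > S
< Q > S
< { S } > S
< { Q } > S
< { { } } > S
< { { } } > Q
< { { } } > { }

[S [Q < [S [Q { [S [Q { }]] }]] >] [S [Q { }]]]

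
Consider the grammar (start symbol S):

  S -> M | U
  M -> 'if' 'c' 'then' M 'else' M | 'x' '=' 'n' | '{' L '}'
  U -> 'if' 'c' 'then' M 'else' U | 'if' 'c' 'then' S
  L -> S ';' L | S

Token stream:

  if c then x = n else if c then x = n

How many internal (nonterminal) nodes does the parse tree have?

6

[S [U if c then [M x = n] else [U if c then [S [M x = n]]]]]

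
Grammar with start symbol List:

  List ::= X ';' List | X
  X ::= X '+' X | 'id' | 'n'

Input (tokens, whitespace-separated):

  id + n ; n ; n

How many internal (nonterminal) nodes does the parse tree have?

[List [X [X id] + [X n]] ; [List [X n] ; [List [X n]]]]

8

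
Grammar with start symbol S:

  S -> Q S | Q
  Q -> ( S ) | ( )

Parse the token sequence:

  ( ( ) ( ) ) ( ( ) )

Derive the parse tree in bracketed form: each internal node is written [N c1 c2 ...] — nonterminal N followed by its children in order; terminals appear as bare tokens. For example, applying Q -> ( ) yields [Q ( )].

S
Q S
( S ) S
( Q S ) S
( ( ) S ) S
( ( ) Q ) S
( ( ) ( ) ) S
( ( ) ( ) ) Q
( ( ) ( ) ) ( S )
( ( ) ( ) ) ( Q )
( ( ) ( ) ) ( ( ) )

[S [Q ( [S [Q ( )] [S [Q ( )]]] )] [S [Q ( [S [Q ( )]] )]]]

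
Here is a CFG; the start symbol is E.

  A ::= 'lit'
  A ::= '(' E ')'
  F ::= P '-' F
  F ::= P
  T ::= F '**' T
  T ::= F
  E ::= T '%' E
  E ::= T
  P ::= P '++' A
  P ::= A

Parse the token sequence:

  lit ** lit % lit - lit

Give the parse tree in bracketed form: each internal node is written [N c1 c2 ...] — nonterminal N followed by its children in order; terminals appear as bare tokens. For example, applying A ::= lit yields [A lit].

E
T % E
F ** T % E
P ** T % E
A ** T % E
lit ** T % E
lit ** F % E
lit ** P % E
lit ** A % E
lit ** lit % E
lit ** lit % T
lit ** lit % F
lit ** lit % P - F
lit ** lit % A - F
lit ** lit % lit - F
lit ** lit % lit - P
lit ** lit % lit - A
lit ** lit % lit - lit

[E [T [F [P [A lit]]] ** [T [F [P [A lit]]]]] % [E [T [F [P [A lit]] - [F [P [A lit]]]]]]]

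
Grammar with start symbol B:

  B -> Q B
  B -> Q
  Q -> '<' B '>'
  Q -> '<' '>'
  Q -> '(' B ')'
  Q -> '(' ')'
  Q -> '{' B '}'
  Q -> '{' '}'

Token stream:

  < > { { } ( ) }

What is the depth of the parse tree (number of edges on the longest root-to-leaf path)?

6

[B [Q < >] [B [Q { [B [Q { }] [B [Q ( )]]] }]]]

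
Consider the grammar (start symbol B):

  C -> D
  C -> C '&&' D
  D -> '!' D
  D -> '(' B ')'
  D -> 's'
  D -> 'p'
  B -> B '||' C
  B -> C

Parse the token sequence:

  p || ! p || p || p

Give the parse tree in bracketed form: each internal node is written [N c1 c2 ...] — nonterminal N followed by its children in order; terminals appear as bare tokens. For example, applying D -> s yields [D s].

[B [B [B [B [C [D p]]] || [C [D ! [D p]]]] || [C [D p]]] || [C [D p]]]

B
B || C
B || C || C
B || C || C || C
C || C || C || C
D || C || C || C
p || C || C || C
p || D || C || C
p || ! D || C || C
p || ! p || C || C
p || ! p || D || C
p || ! p || p || C
p || ! p || p || D
p || ! p || p || p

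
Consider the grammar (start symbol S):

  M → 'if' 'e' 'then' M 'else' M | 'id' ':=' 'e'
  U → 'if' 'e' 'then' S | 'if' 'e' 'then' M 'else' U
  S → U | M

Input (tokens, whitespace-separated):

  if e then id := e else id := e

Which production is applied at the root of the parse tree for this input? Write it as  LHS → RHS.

[S [M if e then [M id := e] else [M id := e]]]

S → M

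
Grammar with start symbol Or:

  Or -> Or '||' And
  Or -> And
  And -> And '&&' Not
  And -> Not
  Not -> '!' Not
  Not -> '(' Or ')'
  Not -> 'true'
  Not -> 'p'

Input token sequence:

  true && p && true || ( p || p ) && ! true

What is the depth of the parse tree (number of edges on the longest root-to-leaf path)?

8

[Or [Or [And [And [And [Not true]] && [Not p]] && [Not true]]] || [And [And [Not ( [Or [Or [And [Not p]]] || [And [Not p]]] )]] && [Not ! [Not true]]]]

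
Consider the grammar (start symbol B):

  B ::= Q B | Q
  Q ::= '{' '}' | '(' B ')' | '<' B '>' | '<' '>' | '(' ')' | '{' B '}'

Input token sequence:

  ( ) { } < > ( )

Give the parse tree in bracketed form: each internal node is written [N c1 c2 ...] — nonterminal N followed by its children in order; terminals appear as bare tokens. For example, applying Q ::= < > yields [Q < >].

B
Q B
( ) B
( ) Q B
( ) { } B
( ) { } Q B
( ) { } < > B
( ) { } < > Q
( ) { } < > ( )

[B [Q ( )] [B [Q { }] [B [Q < >] [B [Q ( )]]]]]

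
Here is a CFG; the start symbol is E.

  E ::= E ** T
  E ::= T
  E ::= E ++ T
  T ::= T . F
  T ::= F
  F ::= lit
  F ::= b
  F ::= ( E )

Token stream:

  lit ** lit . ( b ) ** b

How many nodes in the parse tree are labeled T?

5

[E [E [E [T [F lit]]] ** [T [T [F lit]] . [F ( [E [T [F b]]] )]]] ** [T [F b]]]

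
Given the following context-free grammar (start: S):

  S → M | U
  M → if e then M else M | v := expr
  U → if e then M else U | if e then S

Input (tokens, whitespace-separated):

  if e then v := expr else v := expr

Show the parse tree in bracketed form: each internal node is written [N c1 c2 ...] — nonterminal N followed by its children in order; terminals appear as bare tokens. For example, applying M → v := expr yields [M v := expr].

[S [M if e then [M v := expr] else [M v := expr]]]

S
M
if e then M else M
if e then v := expr else M
if e then v := expr else v := expr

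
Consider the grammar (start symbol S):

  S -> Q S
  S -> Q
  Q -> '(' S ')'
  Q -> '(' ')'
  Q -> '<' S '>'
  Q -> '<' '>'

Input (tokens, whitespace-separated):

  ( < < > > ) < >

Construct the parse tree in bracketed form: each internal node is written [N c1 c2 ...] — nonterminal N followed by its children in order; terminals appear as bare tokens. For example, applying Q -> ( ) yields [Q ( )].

S
Q S
( S ) S
( Q ) S
( < S > ) S
( < Q > ) S
( < < > > ) S
( < < > > ) Q
( < < > > ) < >

[S [Q ( [S [Q < [S [Q < >]] >]] )] [S [Q < >]]]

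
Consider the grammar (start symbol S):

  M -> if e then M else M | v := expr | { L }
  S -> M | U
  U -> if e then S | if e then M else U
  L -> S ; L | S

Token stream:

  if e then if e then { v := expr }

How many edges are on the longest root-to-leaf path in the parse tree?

9

[S [U if e then [S [U if e then [S [M { [L [S [M v := expr]]] }]]]]]]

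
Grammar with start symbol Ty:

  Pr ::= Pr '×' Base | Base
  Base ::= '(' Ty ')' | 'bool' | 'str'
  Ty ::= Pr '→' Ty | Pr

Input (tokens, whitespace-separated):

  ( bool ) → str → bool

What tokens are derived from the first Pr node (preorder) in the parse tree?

( bool )

[Ty [Pr [Base ( [Ty [Pr [Base bool]]] )]] → [Ty [Pr [Base str]] → [Ty [Pr [Base bool]]]]]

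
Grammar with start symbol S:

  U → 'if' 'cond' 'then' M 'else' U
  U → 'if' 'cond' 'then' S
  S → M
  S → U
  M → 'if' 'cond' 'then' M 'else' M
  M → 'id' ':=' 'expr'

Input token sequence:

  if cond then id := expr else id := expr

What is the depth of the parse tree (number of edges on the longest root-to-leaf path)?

3

[S [M if cond then [M id := expr] else [M id := expr]]]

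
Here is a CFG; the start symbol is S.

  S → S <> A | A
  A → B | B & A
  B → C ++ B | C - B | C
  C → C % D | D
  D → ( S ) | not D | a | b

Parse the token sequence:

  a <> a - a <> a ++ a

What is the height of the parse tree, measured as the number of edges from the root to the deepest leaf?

[S [S [S [A [B [C [D a]]]]] <> [A [B [C [D a]] - [B [C [D a]]]]]] <> [A [B [C [D a]] ++ [B [C [D a]]]]]]

7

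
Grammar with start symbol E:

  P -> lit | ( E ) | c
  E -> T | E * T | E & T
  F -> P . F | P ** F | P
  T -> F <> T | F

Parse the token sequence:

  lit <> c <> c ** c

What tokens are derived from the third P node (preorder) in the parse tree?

c

[E [T [F [P lit]] <> [T [F [P c]] <> [T [F [P c] ** [F [P c]]]]]]]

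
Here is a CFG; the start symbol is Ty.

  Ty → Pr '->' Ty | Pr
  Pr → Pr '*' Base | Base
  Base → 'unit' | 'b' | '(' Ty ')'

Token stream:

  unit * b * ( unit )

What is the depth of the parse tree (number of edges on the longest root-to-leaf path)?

[Ty [Pr [Pr [Pr [Base unit]] * [Base b]] * [Base ( [Ty [Pr [Base unit]]] )]]]

6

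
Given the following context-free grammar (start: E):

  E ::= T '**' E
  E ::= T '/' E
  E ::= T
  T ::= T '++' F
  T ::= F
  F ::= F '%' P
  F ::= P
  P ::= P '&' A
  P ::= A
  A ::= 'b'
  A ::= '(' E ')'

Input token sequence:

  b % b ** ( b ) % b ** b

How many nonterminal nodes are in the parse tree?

[E [T [F [F [P [A b]]] % [P [A b]]]] ** [E [T [F [F [P [A ( [E [T [F [P [A b]]]]] )]]] % [P [A b]]]] ** [E [T [F [P [A b]]]]]]]

26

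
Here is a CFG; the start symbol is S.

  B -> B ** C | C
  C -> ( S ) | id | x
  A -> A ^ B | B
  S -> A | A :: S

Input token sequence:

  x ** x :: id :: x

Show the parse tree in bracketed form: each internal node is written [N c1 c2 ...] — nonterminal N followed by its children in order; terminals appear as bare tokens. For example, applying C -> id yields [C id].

[S [A [B [B [C x]] ** [C x]]] :: [S [A [B [C id]]] :: [S [A [B [C x]]]]]]

S
A :: S
B :: S
B ** C :: S
C ** C :: S
x ** C :: S
x ** x :: S
x ** x :: A :: S
x ** x :: B :: S
x ** x :: C :: S
x ** x :: id :: S
x ** x :: id :: A
x ** x :: id :: B
x ** x :: id :: C
x ** x :: id :: x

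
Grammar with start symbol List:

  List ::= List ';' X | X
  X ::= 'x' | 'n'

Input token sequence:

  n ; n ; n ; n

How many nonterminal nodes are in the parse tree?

8

[List [List [List [List [X n]] ; [X n]] ; [X n]] ; [X n]]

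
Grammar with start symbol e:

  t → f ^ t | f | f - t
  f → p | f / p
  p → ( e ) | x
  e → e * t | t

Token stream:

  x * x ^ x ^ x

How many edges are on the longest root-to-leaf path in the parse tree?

6

[e [e [t [f [p x]]]] * [t [f [p x]] ^ [t [f [p x]] ^ [t [f [p x]]]]]]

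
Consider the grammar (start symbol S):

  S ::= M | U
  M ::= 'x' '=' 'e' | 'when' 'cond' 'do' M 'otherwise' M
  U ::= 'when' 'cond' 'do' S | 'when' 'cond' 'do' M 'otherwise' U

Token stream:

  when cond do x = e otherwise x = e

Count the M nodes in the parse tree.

3

[S [M when cond do [M x = e] otherwise [M x = e]]]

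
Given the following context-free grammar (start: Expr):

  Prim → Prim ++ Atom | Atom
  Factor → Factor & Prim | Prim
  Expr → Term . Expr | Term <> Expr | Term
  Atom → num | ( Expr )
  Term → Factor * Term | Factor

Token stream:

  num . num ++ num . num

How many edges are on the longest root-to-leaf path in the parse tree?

7

[Expr [Term [Factor [Prim [Atom num]]]] . [Expr [Term [Factor [Prim [Prim [Atom num]] ++ [Atom num]]]] . [Expr [Term [Factor [Prim [Atom num]]]]]]]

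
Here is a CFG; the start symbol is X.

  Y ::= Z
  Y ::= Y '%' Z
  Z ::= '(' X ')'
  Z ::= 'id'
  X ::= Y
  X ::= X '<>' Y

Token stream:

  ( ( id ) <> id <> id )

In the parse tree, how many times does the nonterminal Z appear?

[X [Y [Z ( [X [X [X [Y [Z ( [X [Y [Z id]]] )]]] <> [Y [Z id]]] <> [Y [Z id]]] )]]]

5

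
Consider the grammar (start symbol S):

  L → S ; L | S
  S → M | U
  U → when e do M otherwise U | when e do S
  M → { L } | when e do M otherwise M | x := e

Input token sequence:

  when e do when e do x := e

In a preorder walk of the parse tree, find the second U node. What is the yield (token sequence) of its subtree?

[S [U when e do [S [U when e do [S [M x := e]]]]]]

when e do x := e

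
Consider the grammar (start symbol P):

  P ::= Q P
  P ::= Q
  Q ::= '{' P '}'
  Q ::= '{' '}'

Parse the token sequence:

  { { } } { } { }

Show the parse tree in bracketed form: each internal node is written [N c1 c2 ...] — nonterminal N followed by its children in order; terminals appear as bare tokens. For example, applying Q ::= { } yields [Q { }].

P
Q P
{ P } P
{ Q } P
{ { } } P
{ { } } Q P
{ { } } { } P
{ { } } { } Q
{ { } } { } { }

[P [Q { [P [Q { }]] }] [P [Q { }] [P [Q { }]]]]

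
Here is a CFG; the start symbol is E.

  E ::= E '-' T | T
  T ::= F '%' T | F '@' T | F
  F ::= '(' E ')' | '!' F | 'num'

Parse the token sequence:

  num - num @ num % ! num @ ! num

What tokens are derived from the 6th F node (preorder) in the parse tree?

! num

[E [E [T [F num]]] - [T [F num] @ [T [F num] % [T [F ! [F num]] @ [T [F ! [F num]]]]]]]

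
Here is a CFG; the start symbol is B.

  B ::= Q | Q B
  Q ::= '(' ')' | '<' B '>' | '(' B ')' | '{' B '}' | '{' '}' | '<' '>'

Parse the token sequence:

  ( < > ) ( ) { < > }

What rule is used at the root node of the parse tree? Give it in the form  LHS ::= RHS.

[B [Q ( [B [Q < >]] )] [B [Q ( )] [B [Q { [B [Q < >]] }]]]]

B ::= Q B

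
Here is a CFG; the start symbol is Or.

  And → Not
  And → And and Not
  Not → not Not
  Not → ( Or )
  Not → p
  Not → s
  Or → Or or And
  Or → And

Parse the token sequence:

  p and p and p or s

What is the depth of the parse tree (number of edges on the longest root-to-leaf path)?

[Or [Or [And [And [And [Not p]] and [Not p]] and [Not p]]] or [And [Not s]]]

6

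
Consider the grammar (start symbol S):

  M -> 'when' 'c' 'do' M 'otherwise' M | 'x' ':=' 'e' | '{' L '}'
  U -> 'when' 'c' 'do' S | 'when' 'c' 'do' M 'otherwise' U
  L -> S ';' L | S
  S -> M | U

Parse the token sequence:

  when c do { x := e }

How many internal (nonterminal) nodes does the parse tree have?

7

[S [U when c do [S [M { [L [S [M x := e]]] }]]]]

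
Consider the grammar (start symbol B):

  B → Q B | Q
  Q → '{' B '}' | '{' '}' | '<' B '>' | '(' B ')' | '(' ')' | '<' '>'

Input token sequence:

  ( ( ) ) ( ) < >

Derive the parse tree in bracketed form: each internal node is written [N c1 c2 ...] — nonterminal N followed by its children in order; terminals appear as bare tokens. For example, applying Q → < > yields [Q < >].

[B [Q ( [B [Q ( )]] )] [B [Q ( )] [B [Q < >]]]]

B
Q B
( B ) B
( Q ) B
( ( ) ) B
( ( ) ) Q B
( ( ) ) ( ) B
( ( ) ) ( ) Q
( ( ) ) ( ) < >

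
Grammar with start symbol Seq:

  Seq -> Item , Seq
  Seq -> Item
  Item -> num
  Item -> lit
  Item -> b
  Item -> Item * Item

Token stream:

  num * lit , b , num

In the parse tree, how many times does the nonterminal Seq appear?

3

[Seq [Item [Item num] * [Item lit]] , [Seq [Item b] , [Seq [Item num]]]]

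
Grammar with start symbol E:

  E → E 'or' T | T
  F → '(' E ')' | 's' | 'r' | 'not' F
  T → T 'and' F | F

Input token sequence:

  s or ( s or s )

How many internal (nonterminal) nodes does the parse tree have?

12

[E [E [T [F s]]] or [T [F ( [E [E [T [F s]]] or [T [F s]]] )]]]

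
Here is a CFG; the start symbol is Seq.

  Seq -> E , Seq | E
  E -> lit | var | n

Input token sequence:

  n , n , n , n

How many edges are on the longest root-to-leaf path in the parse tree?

5

[Seq [E n] , [Seq [E n] , [Seq [E n] , [Seq [E n]]]]]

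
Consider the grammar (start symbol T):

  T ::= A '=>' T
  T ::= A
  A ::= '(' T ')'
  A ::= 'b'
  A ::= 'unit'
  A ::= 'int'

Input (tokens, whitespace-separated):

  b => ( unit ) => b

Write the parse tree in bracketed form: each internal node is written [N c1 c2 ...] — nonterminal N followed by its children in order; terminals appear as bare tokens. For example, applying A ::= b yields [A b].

T
A => T
b => T
b => A => T
b => ( T ) => T
b => ( A ) => T
b => ( unit ) => T
b => ( unit ) => A
b => ( unit ) => b

[T [A b] => [T [A ( [T [A unit]] )] => [T [A b]]]]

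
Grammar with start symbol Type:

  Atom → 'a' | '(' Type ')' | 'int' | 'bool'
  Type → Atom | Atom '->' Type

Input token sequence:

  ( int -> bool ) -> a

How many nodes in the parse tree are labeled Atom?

4

[Type [Atom ( [Type [Atom int] -> [Type [Atom bool]]] )] -> [Type [Atom a]]]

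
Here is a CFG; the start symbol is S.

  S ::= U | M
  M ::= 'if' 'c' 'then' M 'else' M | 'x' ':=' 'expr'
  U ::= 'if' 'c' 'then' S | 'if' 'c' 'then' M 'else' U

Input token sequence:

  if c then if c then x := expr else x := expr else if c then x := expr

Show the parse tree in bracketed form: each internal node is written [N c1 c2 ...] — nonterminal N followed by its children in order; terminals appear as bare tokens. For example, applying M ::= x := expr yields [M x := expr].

S
U
if c then M else U
if c then if c then M else M else U
if c then if c then x := expr else M else U
if c then if c then x := expr else x := expr else U
if c then if c then x := expr else x := expr else if c then S
if c then if c then x := expr else x := expr else if c then M
if c then if c then x := expr else x := expr else if c then x := expr

[S [U if c then [M if c then [M x := expr] else [M x := expr]] else [U if c then [S [M x := expr]]]]]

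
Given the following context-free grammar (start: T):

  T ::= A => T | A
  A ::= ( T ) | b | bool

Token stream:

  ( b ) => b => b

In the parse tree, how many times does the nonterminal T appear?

[T [A ( [T [A b]] )] => [T [A b] => [T [A b]]]]

4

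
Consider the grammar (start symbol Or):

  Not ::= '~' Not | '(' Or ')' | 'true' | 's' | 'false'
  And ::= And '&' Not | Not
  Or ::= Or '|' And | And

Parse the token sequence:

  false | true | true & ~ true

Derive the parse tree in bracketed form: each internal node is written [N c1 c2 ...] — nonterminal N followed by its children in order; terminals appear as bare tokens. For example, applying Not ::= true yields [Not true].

[Or [Or [Or [And [Not false]]] | [And [Not true]]] | [And [And [Not true]] & [Not ~ [Not true]]]]

Or
Or | And
Or | And | And
And | And | And
Not | And | And
false | And | And
false | Not | And
false | true | And
false | true | And & Not
false | true | Not & Not
false | true | true & Not
false | true | true & ~ Not
false | true | true & ~ true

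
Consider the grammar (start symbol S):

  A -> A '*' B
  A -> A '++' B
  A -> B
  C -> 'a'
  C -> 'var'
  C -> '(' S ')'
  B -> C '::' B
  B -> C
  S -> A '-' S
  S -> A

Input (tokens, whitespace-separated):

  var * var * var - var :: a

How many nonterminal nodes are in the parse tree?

[S [A [A [A [B [C var]]] * [B [C var]]] * [B [C var]]] - [S [A [B [C var] :: [B [C a]]]]]]

16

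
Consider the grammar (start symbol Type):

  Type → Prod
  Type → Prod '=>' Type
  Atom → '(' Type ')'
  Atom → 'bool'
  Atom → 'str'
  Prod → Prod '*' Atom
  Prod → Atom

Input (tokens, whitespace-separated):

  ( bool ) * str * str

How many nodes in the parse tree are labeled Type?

[Type [Prod [Prod [Prod [Atom ( [Type [Prod [Atom bool]]] )]] * [Atom str]] * [Atom str]]]

2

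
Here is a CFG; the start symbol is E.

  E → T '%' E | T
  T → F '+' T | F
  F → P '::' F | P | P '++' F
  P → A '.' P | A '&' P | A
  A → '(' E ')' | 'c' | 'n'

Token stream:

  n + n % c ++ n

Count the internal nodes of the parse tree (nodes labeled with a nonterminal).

[E [T [F [P [A n]]] + [T [F [P [A n]]]]] % [E [T [F [P [A c]] ++ [F [P [A n]]]]]]]

17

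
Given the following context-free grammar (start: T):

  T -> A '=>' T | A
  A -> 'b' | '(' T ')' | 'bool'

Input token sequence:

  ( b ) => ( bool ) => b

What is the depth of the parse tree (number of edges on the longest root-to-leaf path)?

[T [A ( [T [A b]] )] => [T [A ( [T [A bool]] )] => [T [A b]]]]

5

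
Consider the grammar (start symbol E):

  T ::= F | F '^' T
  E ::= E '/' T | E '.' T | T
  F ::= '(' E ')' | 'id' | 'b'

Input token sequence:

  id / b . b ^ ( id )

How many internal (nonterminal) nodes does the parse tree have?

14

[E [E [E [T [F id]]] / [T [F b]]] . [T [F b] ^ [T [F ( [E [T [F id]]] )]]]]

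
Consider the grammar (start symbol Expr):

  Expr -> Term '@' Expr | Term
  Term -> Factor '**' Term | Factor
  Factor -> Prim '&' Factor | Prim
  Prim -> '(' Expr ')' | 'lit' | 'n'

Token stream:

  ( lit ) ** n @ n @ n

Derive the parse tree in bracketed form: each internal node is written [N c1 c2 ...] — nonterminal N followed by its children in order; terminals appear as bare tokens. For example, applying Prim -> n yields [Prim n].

Expr
Term @ Expr
Factor ** Term @ Expr
Prim ** Term @ Expr
( Expr ) ** Term @ Expr
( Term ) ** Term @ Expr
( Factor ) ** Term @ Expr
( Prim ) ** Term @ Expr
( lit ) ** Term @ Expr
( lit ) ** Factor @ Expr
( lit ) ** Prim @ Expr
( lit ) ** n @ Expr
( lit ) ** n @ Term @ Expr
( lit ) ** n @ Factor @ Expr
( lit ) ** n @ Prim @ Expr
( lit ) ** n @ n @ Expr
( lit ) ** n @ n @ Term
( lit ) ** n @ n @ Factor
( lit ) ** n @ n @ Prim
( lit ) ** n @ n @ n

[Expr [Term [Factor [Prim ( [Expr [Term [Factor [Prim lit]]]] )]] ** [Term [Factor [Prim n]]]] @ [Expr [Term [Factor [Prim n]]] @ [Expr [Term [Factor [Prim n]]]]]]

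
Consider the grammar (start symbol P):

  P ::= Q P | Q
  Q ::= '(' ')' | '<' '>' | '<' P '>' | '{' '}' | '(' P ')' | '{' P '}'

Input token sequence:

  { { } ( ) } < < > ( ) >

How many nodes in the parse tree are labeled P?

6

[P [Q { [P [Q { }] [P [Q ( )]]] }] [P [Q < [P [Q < >] [P [Q ( )]]] >]]]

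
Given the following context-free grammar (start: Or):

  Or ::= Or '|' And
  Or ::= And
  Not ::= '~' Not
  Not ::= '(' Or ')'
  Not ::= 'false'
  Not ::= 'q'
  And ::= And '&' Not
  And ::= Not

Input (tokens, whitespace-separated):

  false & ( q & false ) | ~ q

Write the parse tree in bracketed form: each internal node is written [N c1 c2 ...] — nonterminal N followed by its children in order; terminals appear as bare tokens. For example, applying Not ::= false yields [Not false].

Or
Or | And
And | And
And & Not | And
Not & Not | And
false & Not | And
false & ( Or ) | And
false & ( And ) | And
false & ( And & Not ) | And
false & ( Not & Not ) | And
false & ( q & Not ) | And
false & ( q & false ) | And
false & ( q & false ) | Not
false & ( q & false ) | ~ Not
false & ( q & false ) | ~ q

[Or [Or [And [And [Not false]] & [Not ( [Or [And [And [Not q]] & [Not false]]] )]]] | [And [Not ~ [Not q]]]]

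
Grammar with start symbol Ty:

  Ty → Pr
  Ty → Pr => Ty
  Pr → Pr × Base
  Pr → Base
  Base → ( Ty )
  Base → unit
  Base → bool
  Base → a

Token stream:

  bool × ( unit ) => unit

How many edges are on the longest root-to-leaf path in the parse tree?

6

[Ty [Pr [Pr [Base bool]] × [Base ( [Ty [Pr [Base unit]]] )]] => [Ty [Pr [Base unit]]]]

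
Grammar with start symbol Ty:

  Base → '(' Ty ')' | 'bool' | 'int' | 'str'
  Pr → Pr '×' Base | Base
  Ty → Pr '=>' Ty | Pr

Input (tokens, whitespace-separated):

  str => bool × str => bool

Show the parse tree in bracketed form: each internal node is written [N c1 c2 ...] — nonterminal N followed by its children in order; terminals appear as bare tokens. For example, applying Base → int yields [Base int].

[Ty [Pr [Base str]] => [Ty [Pr [Pr [Base bool]] × [Base str]] => [Ty [Pr [Base bool]]]]]

Ty
Pr => Ty
Base => Ty
str => Ty
str => Pr => Ty
str => Pr × Base => Ty
str => Base × Base => Ty
str => bool × Base => Ty
str => bool × str => Ty
str => bool × str => Pr
str => bool × str => Base
str => bool × str => bool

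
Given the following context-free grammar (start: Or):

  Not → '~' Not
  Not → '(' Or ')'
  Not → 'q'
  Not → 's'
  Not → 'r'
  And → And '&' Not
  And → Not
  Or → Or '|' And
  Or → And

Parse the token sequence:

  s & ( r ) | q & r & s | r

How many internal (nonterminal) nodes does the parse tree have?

18

[Or [Or [Or [And [And [Not s]] & [Not ( [Or [And [Not r]]] )]]] | [And [And [And [Not q]] & [Not r]] & [Not s]]] | [And [Not r]]]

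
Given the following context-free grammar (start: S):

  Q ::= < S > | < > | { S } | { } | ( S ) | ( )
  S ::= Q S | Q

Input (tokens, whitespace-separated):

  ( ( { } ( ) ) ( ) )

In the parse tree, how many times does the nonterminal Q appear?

5

[S [Q ( [S [Q ( [S [Q { }] [S [Q ( )]]] )] [S [Q ( )]]] )]]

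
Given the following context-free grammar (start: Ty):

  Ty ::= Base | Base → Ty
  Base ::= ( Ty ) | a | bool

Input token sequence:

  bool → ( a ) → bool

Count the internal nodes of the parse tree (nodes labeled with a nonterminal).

[Ty [Base bool] → [Ty [Base ( [Ty [Base a]] )] → [Ty [Base bool]]]]

8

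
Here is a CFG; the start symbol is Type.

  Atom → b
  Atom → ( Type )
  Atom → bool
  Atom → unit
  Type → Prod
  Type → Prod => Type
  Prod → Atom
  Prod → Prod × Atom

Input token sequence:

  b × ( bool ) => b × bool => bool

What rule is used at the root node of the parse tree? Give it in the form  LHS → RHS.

[Type [Prod [Prod [Atom b]] × [Atom ( [Type [Prod [Atom bool]]] )]] => [Type [Prod [Prod [Atom b]] × [Atom bool]] => [Type [Prod [Atom bool]]]]]

Type → Prod => Type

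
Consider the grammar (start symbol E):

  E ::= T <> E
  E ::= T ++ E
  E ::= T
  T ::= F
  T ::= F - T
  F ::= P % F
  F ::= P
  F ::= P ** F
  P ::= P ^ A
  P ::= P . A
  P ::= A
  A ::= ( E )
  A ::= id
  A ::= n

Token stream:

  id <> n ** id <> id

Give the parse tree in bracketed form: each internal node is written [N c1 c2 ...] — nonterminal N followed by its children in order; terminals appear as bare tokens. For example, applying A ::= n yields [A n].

[E [T [F [P [A id]]]] <> [E [T [F [P [A n]] ** [F [P [A id]]]]] <> [E [T [F [P [A id]]]]]]]

E
T <> E
F <> E
P <> E
A <> E
id <> E
id <> T <> E
id <> F <> E
id <> P ** F <> E
id <> A ** F <> E
id <> n ** F <> E
id <> n ** P <> E
id <> n ** A <> E
id <> n ** id <> E
id <> n ** id <> T
id <> n ** id <> F
id <> n ** id <> P
id <> n ** id <> A
id <> n ** id <> id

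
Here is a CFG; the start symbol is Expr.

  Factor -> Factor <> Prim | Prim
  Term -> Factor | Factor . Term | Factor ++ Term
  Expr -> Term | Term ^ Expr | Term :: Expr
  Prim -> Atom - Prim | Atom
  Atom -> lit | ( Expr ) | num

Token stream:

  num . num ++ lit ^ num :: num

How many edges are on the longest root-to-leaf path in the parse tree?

[Expr [Term [Factor [Prim [Atom num]]] . [Term [Factor [Prim [Atom num]]] ++ [Term [Factor [Prim [Atom lit]]]]]] ^ [Expr [Term [Factor [Prim [Atom num]]]] :: [Expr [Term [Factor [Prim [Atom num]]]]]]]

7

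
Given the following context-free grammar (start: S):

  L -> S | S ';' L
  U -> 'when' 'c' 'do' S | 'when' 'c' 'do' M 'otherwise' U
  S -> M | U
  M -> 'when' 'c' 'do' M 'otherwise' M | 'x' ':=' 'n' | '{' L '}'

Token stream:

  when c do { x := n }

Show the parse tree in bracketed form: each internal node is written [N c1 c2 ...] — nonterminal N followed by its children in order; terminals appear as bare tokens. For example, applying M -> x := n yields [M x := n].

[S [U when c do [S [M { [L [S [M x := n]]] }]]]]

S
U
when c do S
when c do M
when c do { L }
when c do { S }
when c do { M }
when c do { x := n }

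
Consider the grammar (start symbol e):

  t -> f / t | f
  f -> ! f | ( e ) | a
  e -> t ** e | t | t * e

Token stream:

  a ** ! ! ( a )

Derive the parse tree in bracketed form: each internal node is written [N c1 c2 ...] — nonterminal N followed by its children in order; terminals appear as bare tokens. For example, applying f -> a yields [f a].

e
t ** e
f ** e
a ** e
a ** t
a ** f
a ** ! f
a ** ! ! f
a ** ! ! ( e )
a ** ! ! ( t )
a ** ! ! ( f )
a ** ! ! ( a )

[e [t [f a]] ** [e [t [f ! [f ! [f ( [e [t [f a]]] )]]]]]]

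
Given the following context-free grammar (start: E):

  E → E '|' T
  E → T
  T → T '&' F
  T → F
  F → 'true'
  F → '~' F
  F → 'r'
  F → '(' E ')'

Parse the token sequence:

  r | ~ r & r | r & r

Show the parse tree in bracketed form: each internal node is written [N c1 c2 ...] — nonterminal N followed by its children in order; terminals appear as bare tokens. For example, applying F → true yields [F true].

[E [E [E [T [F r]]] | [T [T [F ~ [F r]]] & [F r]]] | [T [T [F r]] & [F r]]]

E
E | T
E | T | T
T | T | T
F | T | T
r | T | T
r | T & F | T
r | F & F | T
r | ~ F & F | T
r | ~ r & F | T
r | ~ r & r | T
r | ~ r & r | T & F
r | ~ r & r | F & F
r | ~ r & r | r & F
r | ~ r & r | r & r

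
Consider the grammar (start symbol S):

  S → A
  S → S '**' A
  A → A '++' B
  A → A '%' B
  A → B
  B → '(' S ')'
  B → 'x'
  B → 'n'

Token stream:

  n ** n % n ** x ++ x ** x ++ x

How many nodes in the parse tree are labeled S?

[S [S [S [S [A [B n]]] ** [A [A [B n]] % [B n]]] ** [A [A [B x]] ++ [B x]]] ** [A [A [B x]] ++ [B x]]]

4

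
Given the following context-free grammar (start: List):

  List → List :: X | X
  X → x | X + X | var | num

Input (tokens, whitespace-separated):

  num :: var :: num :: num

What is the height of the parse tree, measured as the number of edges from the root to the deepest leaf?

[List [List [List [List [X num]] :: [X var]] :: [X num]] :: [X num]]

5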